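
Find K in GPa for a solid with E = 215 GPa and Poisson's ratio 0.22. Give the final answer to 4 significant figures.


K = E / (3*(1-2*nu))
K = 215 / (3*(1-2*0.22))
K = 128 GPa


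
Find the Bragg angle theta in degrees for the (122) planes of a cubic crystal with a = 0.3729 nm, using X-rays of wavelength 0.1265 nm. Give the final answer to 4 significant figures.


d = a / sqrt(h^2+k^2+l^2)
d = 0.3729 / sqrt(9) = 0.1243 nm
lambda = 2*d*sin(theta)  =>  sin(theta) = lambda / (2*d)
sin(theta) = 0.1265 / (2 * 0.1243) = 0.50885
theta = 30.59 deg


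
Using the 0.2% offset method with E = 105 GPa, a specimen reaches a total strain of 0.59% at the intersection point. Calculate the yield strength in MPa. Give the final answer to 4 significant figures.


Offset strain = 0.002
Elastic strain at yield = total_strain - offset = 5.9e-03 - 0.002 = 3.9e-03
sigma_y = E * elastic_strain = 105000 * 3.9e-03
sigma_y = 409.5 MPa


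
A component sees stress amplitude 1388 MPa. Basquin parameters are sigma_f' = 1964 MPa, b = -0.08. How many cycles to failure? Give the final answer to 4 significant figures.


sigma_a = sigma_f' * (2*Nf)^b
2*Nf = (sigma_a / sigma_f')^(1/b)
2*Nf = (1388 / 1964)^(1/-0.08)
2*Nf = 76.6302
Nf = 38.32 cycles


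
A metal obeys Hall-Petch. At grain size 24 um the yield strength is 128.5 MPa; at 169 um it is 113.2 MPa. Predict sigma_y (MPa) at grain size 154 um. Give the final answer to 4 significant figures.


sigma_y = sigma0 + k / sqrt(d)
1/sqrt(d1) = 1/sqrt(2.4e-05) = 204.124;  1/sqrt(d2) = 76.9231
k = (sigma1 - sigma2) / (1/sqrt(d1) - 1/sqrt(d2)) = (128.5 - 113.2) / (204.124 - 76.9231) = 0.120282 MPa*m^0.5
sigma0 = sigma1 - k/sqrt(d1) = 128.5 - 0.120282*204.124 = 103.948 MPa
sigma_y(d3) = 103.948 + 0.120282 / sqrt(1.54e-04) = 113.6 MPa


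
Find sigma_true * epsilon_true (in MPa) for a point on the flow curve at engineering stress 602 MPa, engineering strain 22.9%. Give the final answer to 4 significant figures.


sigma_true = sigma_eng * (1 + epsilon_eng)
sigma_true = 602 * (1 + 0.229) = 739.858 MPa
epsilon_true = ln(1 + epsilon_eng)
epsilon_true = ln(1 + 0.229) = 0.206201
sigma_true * epsilon_true = 739.858 * 0.206201 = 152.6 MPa


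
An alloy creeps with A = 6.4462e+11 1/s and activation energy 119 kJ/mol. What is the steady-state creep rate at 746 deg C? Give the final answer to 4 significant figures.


rate = A * exp(-Q / (R*T))
T = 746 + 273.15 = 1019.15 K
rate = 6.4462e+11 * exp(-119e3 / (8.314 * 1019.15))
rate = 512800 1/s


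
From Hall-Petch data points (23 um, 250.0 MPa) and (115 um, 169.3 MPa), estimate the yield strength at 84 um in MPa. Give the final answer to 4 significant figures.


sigma_y = sigma0 + k / sqrt(d)
1/sqrt(d1) = 1/sqrt(2.3e-05) = 208.514;  1/sqrt(d2) = 93.2505
k = (sigma1 - sigma2) / (1/sqrt(d1) - 1/sqrt(d2)) = (250.0 - 169.3) / (208.514 - 93.2505) = 0.700132 MPa*m^0.5
sigma0 = sigma1 - k/sqrt(d1) = 250.0 - 0.700132*208.514 = 104.012 MPa
sigma_y(d3) = 104.012 + 0.700132 / sqrt(8.4e-05) = 180.4 MPa


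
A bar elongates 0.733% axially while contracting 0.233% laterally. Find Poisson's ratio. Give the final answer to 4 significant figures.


nu = -epsilon_lat / epsilon_axial
Lateral strain is contraction (negative), so using magnitudes:
nu = 0.233 / 0.733
nu = 0.3179


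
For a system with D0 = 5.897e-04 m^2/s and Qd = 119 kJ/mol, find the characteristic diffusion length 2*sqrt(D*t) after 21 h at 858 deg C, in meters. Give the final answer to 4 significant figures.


Step 1: D = D0 * exp(-Qd/(R*T))
T = 1131.15 K
D = 5.897e-04 * exp(-119e3 / (8.314 * 1131.15)) = 1.88456e-09 m^2/s
Step 2: L = 2*sqrt(D*t)
t = 21 h = 75600 s
L = 2*sqrt(1.88456e-09 * 75600) = 0.02387 m


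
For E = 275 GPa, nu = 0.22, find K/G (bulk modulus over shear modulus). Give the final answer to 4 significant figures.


G = E / (2*(1+nu))
G = 275 / (2*(1+0.22)) = 112.705 GPa
K = E / (3*(1-2*nu))
K = 275 / (3*(1-2*0.22)) = 163.69 GPa
K/G = 163.69 / 112.705 = 1.452


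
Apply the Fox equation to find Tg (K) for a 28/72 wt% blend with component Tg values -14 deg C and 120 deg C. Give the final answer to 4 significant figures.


1/Tg = w1/Tg1 + w2/Tg2 (in Kelvin)
Tg1 = 259.15 K, Tg2 = 393.15 K
1/Tg = 0.28/259.15 + 0.72/393.15
Tg = 343.4 K


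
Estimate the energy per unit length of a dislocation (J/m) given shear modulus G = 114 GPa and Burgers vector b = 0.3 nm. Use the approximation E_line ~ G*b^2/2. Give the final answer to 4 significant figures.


E = G*b^2/2
b = 0.3 nm = 3e-10 m
G = 114 GPa = 1.14e+11 Pa
E = 0.5 * 1.14e+11 * (3e-10)^2
E = 5.13e-09 J/m


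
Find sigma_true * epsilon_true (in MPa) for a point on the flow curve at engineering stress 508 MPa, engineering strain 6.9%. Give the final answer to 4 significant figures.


sigma_true = sigma_eng * (1 + epsilon_eng)
sigma_true = 508 * (1 + 0.069) = 543.052 MPa
epsilon_true = ln(1 + epsilon_eng)
epsilon_true = ln(1 + 0.069) = 0.0667236
sigma_true * epsilon_true = 543.052 * 0.0667236 = 36.23 MPa


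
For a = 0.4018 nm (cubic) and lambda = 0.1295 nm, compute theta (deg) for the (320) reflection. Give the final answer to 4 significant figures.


d = a / sqrt(h^2+k^2+l^2)
d = 0.4018 / sqrt(13) = 0.111439 nm
lambda = 2*d*sin(theta)  =>  sin(theta) = lambda / (2*d)
sin(theta) = 0.1295 / (2 * 0.111439) = 0.581034
theta = 35.52 deg


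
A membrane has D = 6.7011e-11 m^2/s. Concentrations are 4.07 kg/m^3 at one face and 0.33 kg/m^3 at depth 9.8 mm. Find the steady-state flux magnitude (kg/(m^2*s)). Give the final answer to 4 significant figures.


J = -D * (dC/dx) = D * (C1 - C2) / dx
J = 6.7011e-11 * (4.07 - 0.33) / 9.8e-03
J = 2.557e-08 kg/(m^2*s)


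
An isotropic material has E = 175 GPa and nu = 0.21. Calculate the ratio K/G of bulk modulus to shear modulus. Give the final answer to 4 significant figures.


G = E / (2*(1+nu))
G = 175 / (2*(1+0.21)) = 72.314 GPa
K = E / (3*(1-2*nu))
K = 175 / (3*(1-2*0.21)) = 100.575 GPa
K/G = 100.575 / 72.314 = 1.391


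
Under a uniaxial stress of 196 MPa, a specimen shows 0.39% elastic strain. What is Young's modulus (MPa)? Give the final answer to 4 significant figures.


E = sigma / epsilon
epsilon = 0.39% = 3.9e-03
E = 196 / 3.9e-03
E = 50260 MPa


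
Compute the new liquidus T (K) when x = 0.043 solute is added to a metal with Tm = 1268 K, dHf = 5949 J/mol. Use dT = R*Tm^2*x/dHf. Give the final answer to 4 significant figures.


dT = R*Tm^2*x / dHf
dT = 8.314 * 1268^2 * 0.043 / 5949
dT = 96.6213 K
T_new = 1268 - 96.6213 = 1171 K


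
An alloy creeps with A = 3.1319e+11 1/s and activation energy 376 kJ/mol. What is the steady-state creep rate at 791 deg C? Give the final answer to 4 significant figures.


rate = A * exp(-Q / (R*T))
T = 791 + 273.15 = 1064.15 K
rate = 3.1319e+11 * exp(-376e3 / (8.314 * 1064.15))
rate = 1.094e-07 1/s


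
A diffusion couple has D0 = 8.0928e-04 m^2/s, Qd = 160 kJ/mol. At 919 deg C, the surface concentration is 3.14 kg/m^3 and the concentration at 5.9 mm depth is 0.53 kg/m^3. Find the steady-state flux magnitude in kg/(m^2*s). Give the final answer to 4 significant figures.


Step 1: D = D0 * exp(-Qd/(R*T))
T = 919 + 273.15 = 1192.15 K
D = 8.0928e-04 * exp(-160e3 / (8.314 * 1192.15)) = 7.89527e-11 m^2/s
Step 2: J = D * (C1 - C2) / dx
J = 7.89527e-11 * (3.14 - 0.53) / 5.9e-03
J = 3.493e-08 kg/(m^2*s)


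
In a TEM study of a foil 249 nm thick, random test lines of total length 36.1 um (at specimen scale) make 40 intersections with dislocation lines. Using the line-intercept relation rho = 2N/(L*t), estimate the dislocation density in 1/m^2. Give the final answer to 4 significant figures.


rho = 2N / (L * t)
L = 36.1 um = 3.61e-05 m, t = 249 nm = 2.49e-07 m
rho = 2 * 40 / (3.61e-05 * 2.49e-07)
rho = 8.9e+12 1/m^2


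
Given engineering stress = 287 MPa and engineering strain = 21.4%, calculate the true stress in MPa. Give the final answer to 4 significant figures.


sigma_true = sigma_eng * (1 + epsilon_eng)
sigma_true = 287 * (1 + 0.214)
sigma_true = 348.4 MPa


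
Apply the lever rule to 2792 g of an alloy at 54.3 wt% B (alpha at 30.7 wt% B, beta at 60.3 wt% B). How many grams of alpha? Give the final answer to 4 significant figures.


f_alpha = (C_beta - C0) / (C_beta - C_alpha)
f_alpha = (60.3 - 54.3) / (60.3 - 30.7) = 0.202703
m_alpha = f_alpha * m_total = 0.202703 * 2792 = 565.9 g


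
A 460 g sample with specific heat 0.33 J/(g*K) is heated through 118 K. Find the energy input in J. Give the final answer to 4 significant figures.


Q = m * cp * dT
Q = 460 * 0.33 * 118
Q = 17910 J


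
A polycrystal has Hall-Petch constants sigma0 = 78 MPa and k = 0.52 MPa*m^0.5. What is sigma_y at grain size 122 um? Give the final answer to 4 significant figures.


sigma_y = sigma0 + k / sqrt(d)
d = 122 um = 1.22e-04 m
sigma_y = 78 + 0.52 / sqrt(1.22e-04)
sigma_y = 125.1 MPa


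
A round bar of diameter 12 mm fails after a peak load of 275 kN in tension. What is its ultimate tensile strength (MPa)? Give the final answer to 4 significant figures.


A0 = pi*(d/2)^2 = pi*(12/2)^2 = 113.097 mm^2
UTS = F_max / A0 = 275*1000 / 113.097
UTS = 2432 MPa


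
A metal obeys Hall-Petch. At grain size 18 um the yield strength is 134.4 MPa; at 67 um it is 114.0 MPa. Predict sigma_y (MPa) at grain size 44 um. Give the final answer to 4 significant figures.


sigma_y = sigma0 + k / sqrt(d)
1/sqrt(d1) = 1/sqrt(1.8e-05) = 235.702;  1/sqrt(d2) = 122.169
k = (sigma1 - sigma2) / (1/sqrt(d1) - 1/sqrt(d2)) = (134.4 - 114.0) / (235.702 - 122.169) = 0.179684 MPa*m^0.5
sigma0 = sigma1 - k/sqrt(d1) = 134.4 - 0.179684*235.702 = 92.0481 MPa
sigma_y(d3) = 92.0481 + 0.179684 / sqrt(4.4e-05) = 119.1 MPa


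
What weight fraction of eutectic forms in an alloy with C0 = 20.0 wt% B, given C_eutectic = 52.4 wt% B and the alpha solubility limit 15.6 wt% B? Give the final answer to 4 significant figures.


f_primary = (C_e - C0) / (C_e - C_alpha_max)
f_primary = (52.4 - 20.0) / (52.4 - 15.6)
f_primary = 0.880435
f_eutectic = 1 - 0.880435 = 0.1196


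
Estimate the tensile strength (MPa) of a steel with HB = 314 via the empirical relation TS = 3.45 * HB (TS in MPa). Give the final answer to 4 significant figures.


TS (MPa) = 3.45 * HB
TS = 3.45 * 314
TS = 1083 MPa


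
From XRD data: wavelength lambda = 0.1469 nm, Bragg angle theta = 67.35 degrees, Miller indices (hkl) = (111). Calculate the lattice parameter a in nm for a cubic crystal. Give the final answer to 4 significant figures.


d = lambda / (2*sin(theta))
d = 0.1469 / (2*sin(67.35 deg))
d = 0.0795883 nm
a = d * sqrt(h^2+k^2+l^2) = 0.0795883 * sqrt(3)
a = 0.1379 nm


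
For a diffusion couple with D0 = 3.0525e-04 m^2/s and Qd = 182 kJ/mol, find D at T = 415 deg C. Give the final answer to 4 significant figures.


D = D0 * exp(-Qd / (R*T))
T = 688.15 K
D = 3.0525e-04 * exp(-182e3 / (8.314 * 688.15))
D = 4.67e-18 m^2/s


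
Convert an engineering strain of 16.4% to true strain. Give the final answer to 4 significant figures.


epsilon_true = ln(1 + epsilon_eng)
epsilon_true = ln(1 + 0.164)
epsilon_true = 0.1519


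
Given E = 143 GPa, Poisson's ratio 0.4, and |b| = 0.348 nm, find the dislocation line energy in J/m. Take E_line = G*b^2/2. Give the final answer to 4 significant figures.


Step 1: G = E / (2*(1+nu))
G = 143 / (2*(1+0.4)) = 51.0714 GPa = 5.10714e+10 Pa
Step 2: E_line = G*b^2/2
b = 0.348 nm = 3.48e-10 m
E_line = 0.5 * 5.10714e+10 * (3.48e-10)^2 = 3.092e-09 J/m


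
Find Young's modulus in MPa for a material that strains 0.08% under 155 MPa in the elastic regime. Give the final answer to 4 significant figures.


E = sigma / epsilon
epsilon = 0.08% = 8e-04
E = 155 / 8e-04
E = 193800 MPa


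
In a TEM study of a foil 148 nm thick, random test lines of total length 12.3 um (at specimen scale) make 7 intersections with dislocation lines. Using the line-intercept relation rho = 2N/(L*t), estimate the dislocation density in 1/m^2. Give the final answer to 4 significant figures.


rho = 2N / (L * t)
L = 12.3 um = 1.23e-05 m, t = 148 nm = 1.48e-07 m
rho = 2 * 7 / (1.23e-05 * 1.48e-07)
rho = 7.691e+12 1/m^2


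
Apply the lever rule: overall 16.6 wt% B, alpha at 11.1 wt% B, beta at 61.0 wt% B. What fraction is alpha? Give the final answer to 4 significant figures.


f_alpha = (C_beta - C0) / (C_beta - C_alpha)
f_alpha = (61.0 - 16.6) / (61.0 - 11.1)
f_alpha = 0.8898


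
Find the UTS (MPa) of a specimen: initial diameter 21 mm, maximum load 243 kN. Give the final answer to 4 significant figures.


A0 = pi*(d/2)^2 = pi*(21/2)^2 = 346.361 mm^2
UTS = F_max / A0 = 243*1000 / 346.361
UTS = 701.6 MPa


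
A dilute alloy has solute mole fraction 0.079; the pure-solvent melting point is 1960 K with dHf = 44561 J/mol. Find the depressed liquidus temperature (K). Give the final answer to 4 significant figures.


dT = R*Tm^2*x / dHf
dT = 8.314 * 1960^2 * 0.079 / 44561
dT = 56.6232 K
T_new = 1960 - 56.6232 = 1903 K


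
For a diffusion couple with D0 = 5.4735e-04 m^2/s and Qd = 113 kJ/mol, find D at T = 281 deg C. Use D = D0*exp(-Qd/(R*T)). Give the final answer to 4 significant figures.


D = D0 * exp(-Qd / (R*T))
T = 554.15 K
D = 5.4735e-04 * exp(-113e3 / (8.314 * 554.15))
D = 1.22e-14 m^2/s


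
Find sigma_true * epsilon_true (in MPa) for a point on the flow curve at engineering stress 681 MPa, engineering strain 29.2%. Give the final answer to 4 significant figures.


sigma_true = sigma_eng * (1 + epsilon_eng)
sigma_true = 681 * (1 + 0.292) = 879.852 MPa
epsilon_true = ln(1 + epsilon_eng)
epsilon_true = ln(1 + 0.292) = 0.256191
sigma_true * epsilon_true = 879.852 * 0.256191 = 225.4 MPa


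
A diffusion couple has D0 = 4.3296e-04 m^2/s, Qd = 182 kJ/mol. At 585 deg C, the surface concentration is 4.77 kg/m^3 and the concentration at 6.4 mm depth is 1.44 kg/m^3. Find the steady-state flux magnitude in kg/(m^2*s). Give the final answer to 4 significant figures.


Step 1: D = D0 * exp(-Qd/(R*T))
T = 585 + 273.15 = 858.15 K
D = 4.3296e-04 * exp(-182e3 / (8.314 * 858.15)) = 3.61334e-15 m^2/s
Step 2: J = D * (C1 - C2) / dx
J = 3.61334e-15 * (4.77 - 1.44) / 6.4e-03
J = 1.88e-12 kg/(m^2*s)


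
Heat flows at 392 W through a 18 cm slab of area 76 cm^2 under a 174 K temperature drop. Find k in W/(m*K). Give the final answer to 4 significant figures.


k = Q*L / (A*dT)
L = 0.18 m, A = 7.6e-03 m^2
k = 392 * 0.18 / (7.6e-03 * 174)
k = 53.36 W/(m*K)


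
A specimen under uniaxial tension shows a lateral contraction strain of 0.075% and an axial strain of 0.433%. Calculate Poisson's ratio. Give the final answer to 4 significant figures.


nu = -epsilon_lat / epsilon_axial
Lateral strain is contraction (negative), so using magnitudes:
nu = 0.075 / 0.433
nu = 0.1732


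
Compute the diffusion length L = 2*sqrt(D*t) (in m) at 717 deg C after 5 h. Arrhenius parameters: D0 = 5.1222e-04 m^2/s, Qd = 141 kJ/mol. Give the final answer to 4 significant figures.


Step 1: D = D0 * exp(-Qd/(R*T))
T = 990.15 K
D = 5.1222e-04 * exp(-141e3 / (8.314 * 990.15)) = 1.86567e-11 m^2/s
Step 2: L = 2*sqrt(D*t)
t = 5 h = 18000 s
L = 2*sqrt(1.86567e-11 * 18000) = 1.159e-03 m


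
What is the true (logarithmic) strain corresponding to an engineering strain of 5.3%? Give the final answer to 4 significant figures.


epsilon_true = ln(1 + epsilon_eng)
epsilon_true = ln(1 + 0.053)
epsilon_true = 0.05164


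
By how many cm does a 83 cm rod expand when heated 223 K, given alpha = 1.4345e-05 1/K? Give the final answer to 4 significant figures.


dL = L0 * alpha * dT
dL = 83 * 1.4345e-05 * 223
dL = 0.2655 cm


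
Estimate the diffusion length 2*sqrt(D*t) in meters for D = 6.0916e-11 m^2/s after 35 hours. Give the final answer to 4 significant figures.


t = 35 hr = 126000 s
Diffusion length = 2*sqrt(D*t)
= 2*sqrt(6.0916e-11 * 126000)
= 5.541e-03 m


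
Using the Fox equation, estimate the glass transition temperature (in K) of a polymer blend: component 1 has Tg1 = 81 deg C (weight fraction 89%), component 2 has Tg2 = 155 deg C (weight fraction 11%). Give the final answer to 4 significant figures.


1/Tg = w1/Tg1 + w2/Tg2 (in Kelvin)
Tg1 = 354.15 K, Tg2 = 428.15 K
1/Tg = 0.89/354.15 + 0.11/428.15
Tg = 361 K


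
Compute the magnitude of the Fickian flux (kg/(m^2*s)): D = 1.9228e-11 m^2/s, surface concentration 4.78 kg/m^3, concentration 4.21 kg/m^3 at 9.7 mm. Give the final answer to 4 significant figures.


J = -D * (dC/dx) = D * (C1 - C2) / dx
J = 1.9228e-11 * (4.78 - 4.21) / 9.7e-03
J = 1.13e-09 kg/(m^2*s)


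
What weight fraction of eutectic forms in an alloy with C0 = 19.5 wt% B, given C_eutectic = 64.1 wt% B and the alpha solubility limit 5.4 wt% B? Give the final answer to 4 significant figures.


f_primary = (C_e - C0) / (C_e - C_alpha_max)
f_primary = (64.1 - 19.5) / (64.1 - 5.4)
f_primary = 0.759796
f_eutectic = 1 - 0.759796 = 0.2402


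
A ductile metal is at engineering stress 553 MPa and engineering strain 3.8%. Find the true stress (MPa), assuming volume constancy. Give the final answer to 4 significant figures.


sigma_true = sigma_eng * (1 + epsilon_eng)
sigma_true = 553 * (1 + 0.038)
sigma_true = 574 MPa


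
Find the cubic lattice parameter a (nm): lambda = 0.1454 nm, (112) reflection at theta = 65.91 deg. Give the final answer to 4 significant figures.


d = lambda / (2*sin(theta))
d = 0.1454 / (2*sin(65.91 deg))
d = 0.0796359 nm
a = d * sqrt(h^2+k^2+l^2) = 0.0796359 * sqrt(6)
a = 0.1951 nm


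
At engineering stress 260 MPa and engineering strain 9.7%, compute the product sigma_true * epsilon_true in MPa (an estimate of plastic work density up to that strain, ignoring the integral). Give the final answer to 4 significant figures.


sigma_true = sigma_eng * (1 + epsilon_eng)
sigma_true = 260 * (1 + 0.097) = 285.22 MPa
epsilon_true = ln(1 + epsilon_eng)
epsilon_true = ln(1 + 0.097) = 0.0925792
sigma_true * epsilon_true = 285.22 * 0.0925792 = 26.41 MPa


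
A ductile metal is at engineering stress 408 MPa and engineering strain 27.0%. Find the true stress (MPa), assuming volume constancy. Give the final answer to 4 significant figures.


sigma_true = sigma_eng * (1 + epsilon_eng)
sigma_true = 408 * (1 + 0.27)
sigma_true = 518.2 MPa


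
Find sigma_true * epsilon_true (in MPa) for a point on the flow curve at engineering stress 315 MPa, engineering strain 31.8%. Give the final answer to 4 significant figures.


sigma_true = sigma_eng * (1 + epsilon_eng)
sigma_true = 315 * (1 + 0.318) = 415.17 MPa
epsilon_true = ln(1 + epsilon_eng)
epsilon_true = ln(1 + 0.318) = 0.276115
sigma_true * epsilon_true = 415.17 * 0.276115 = 114.6 MPa


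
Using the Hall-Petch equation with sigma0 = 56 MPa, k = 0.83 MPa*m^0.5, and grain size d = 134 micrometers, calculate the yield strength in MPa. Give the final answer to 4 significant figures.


sigma_y = sigma0 + k / sqrt(d)
d = 134 um = 1.34e-04 m
sigma_y = 56 + 0.83 / sqrt(1.34e-04)
sigma_y = 127.7 MPa


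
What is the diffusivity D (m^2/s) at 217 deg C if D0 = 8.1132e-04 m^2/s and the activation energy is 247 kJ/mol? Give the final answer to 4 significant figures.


D = D0 * exp(-Qd / (R*T))
T = 490.15 K
D = 8.1132e-04 * exp(-247e3 / (8.314 * 490.15))
D = 3.853e-30 m^2/s


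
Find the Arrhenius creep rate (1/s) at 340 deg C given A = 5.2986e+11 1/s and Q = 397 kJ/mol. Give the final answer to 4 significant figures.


rate = A * exp(-Q / (R*T))
T = 340 + 273.15 = 613.15 K
rate = 5.2986e+11 * exp(-397e3 / (8.314 * 613.15))
rate = 7.985e-23 1/s


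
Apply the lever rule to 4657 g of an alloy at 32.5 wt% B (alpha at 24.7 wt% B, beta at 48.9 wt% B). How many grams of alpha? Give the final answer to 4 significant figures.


f_alpha = (C_beta - C0) / (C_beta - C_alpha)
f_alpha = (48.9 - 32.5) / (48.9 - 24.7) = 0.677686
m_alpha = f_alpha * m_total = 0.677686 * 4657 = 3156 g


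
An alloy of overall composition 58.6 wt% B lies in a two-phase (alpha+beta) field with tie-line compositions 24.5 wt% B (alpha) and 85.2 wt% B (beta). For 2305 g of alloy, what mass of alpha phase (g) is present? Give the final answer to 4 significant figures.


f_alpha = (C_beta - C0) / (C_beta - C_alpha)
f_alpha = (85.2 - 58.6) / (85.2 - 24.5) = 0.438221
m_alpha = f_alpha * m_total = 0.438221 * 2305 = 1010 g


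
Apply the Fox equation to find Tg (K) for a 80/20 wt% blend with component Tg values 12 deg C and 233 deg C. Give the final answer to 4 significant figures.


1/Tg = w1/Tg1 + w2/Tg2 (in Kelvin)
Tg1 = 285.15 K, Tg2 = 506.15 K
1/Tg = 0.8/285.15 + 0.2/506.15
Tg = 312.4 K


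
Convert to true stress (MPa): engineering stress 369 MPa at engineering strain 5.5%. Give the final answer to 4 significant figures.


sigma_true = sigma_eng * (1 + epsilon_eng)
sigma_true = 369 * (1 + 0.055)
sigma_true = 389.3 MPa


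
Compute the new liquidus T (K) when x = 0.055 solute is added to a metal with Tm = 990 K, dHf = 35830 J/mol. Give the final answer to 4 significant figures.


dT = R*Tm^2*x / dHf
dT = 8.314 * 990^2 * 0.055 / 35830
dT = 12.5082 K
T_new = 990 - 12.5082 = 977.5 K


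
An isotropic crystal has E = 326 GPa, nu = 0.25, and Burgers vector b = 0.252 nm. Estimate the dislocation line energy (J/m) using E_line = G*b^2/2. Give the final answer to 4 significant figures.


Step 1: G = E / (2*(1+nu))
G = 326 / (2*(1+0.25)) = 130.4 GPa = 1.304e+11 Pa
Step 2: E_line = G*b^2/2
b = 0.252 nm = 2.52e-10 m
E_line = 0.5 * 1.304e+11 * (2.52e-10)^2 = 4.14e-09 J/m


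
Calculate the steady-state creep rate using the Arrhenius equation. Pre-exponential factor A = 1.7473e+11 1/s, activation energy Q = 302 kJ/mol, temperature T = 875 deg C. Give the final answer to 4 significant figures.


rate = A * exp(-Q / (R*T))
T = 875 + 273.15 = 1148.15 K
rate = 1.7473e+11 * exp(-302e3 / (8.314 * 1148.15))
rate = 3.181e-03 1/s


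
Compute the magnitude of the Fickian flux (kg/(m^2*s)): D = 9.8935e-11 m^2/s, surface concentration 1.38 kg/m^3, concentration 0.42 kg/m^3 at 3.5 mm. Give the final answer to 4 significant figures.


J = -D * (dC/dx) = D * (C1 - C2) / dx
J = 9.8935e-11 * (1.38 - 0.42) / 3.5e-03
J = 2.714e-08 kg/(m^2*s)


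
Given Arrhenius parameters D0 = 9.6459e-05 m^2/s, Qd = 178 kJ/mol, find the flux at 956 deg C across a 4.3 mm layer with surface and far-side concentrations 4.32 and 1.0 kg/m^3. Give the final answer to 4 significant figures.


Step 1: D = D0 * exp(-Qd/(R*T))
T = 956 + 273.15 = 1229.15 K
D = 9.6459e-05 * exp(-178e3 / (8.314 * 1229.15)) = 2.62835e-12 m^2/s
Step 2: J = D * (C1 - C2) / dx
J = 2.62835e-12 * (4.32 - 1.0) / 4.3e-03
J = 2.029e-09 kg/(m^2*s)


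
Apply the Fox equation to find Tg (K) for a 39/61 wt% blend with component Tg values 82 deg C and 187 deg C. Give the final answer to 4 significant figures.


1/Tg = w1/Tg1 + w2/Tg2 (in Kelvin)
Tg1 = 355.15 K, Tg2 = 460.15 K
1/Tg = 0.39/355.15 + 0.61/460.15
Tg = 412.6 K


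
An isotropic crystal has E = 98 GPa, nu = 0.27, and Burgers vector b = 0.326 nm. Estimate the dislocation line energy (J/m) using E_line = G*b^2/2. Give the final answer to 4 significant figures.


Step 1: G = E / (2*(1+nu))
G = 98 / (2*(1+0.27)) = 38.5827 GPa = 3.85827e+10 Pa
Step 2: E_line = G*b^2/2
b = 0.326 nm = 3.26e-10 m
E_line = 0.5 * 3.85827e+10 * (3.26e-10)^2 = 2.05e-09 J/m


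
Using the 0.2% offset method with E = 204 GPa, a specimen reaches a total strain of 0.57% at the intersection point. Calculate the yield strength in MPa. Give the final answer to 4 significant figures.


Offset strain = 0.002
Elastic strain at yield = total_strain - offset = 5.7e-03 - 0.002 = 3.7e-03
sigma_y = E * elastic_strain = 204000 * 3.7e-03
sigma_y = 754.8 MPa


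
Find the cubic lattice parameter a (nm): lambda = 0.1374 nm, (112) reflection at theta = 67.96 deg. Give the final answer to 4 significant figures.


d = lambda / (2*sin(theta))
d = 0.1374 / (2*sin(67.96 deg))
d = 0.0741163 nm
a = d * sqrt(h^2+k^2+l^2) = 0.0741163 * sqrt(6)
a = 0.1815 nm


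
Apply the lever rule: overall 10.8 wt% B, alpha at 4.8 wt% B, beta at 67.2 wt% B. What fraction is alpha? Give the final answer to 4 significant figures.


f_alpha = (C_beta - C0) / (C_beta - C_alpha)
f_alpha = (67.2 - 10.8) / (67.2 - 4.8)
f_alpha = 0.9038


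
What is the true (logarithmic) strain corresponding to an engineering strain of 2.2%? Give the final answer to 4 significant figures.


epsilon_true = ln(1 + epsilon_eng)
epsilon_true = ln(1 + 0.022)
epsilon_true = 0.02176


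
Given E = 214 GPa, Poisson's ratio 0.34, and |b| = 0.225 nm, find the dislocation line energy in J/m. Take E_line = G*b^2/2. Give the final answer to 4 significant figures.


Step 1: G = E / (2*(1+nu))
G = 214 / (2*(1+0.34)) = 79.8507 GPa = 7.98507e+10 Pa
Step 2: E_line = G*b^2/2
b = 0.225 nm = 2.25e-10 m
E_line = 0.5 * 7.98507e+10 * (2.25e-10)^2 = 2.021e-09 J/m


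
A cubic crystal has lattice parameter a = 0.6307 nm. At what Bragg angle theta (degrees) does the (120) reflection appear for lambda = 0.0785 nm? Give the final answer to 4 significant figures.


d = a / sqrt(h^2+k^2+l^2)
d = 0.6307 / sqrt(5) = 0.282058 nm
lambda = 2*d*sin(theta)  =>  sin(theta) = lambda / (2*d)
sin(theta) = 0.0785 / (2 * 0.282058) = 0.139156
theta = 7.999 deg


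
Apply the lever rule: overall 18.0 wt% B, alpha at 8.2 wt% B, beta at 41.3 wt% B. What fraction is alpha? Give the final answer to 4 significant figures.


f_alpha = (C_beta - C0) / (C_beta - C_alpha)
f_alpha = (41.3 - 18.0) / (41.3 - 8.2)
f_alpha = 0.7039


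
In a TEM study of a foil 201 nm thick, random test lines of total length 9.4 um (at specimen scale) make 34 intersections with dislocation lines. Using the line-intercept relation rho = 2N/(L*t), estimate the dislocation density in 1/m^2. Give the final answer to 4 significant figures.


rho = 2N / (L * t)
L = 9.4 um = 9.4e-06 m, t = 201 nm = 2.01e-07 m
rho = 2 * 34 / (9.4e-06 * 2.01e-07)
rho = 3.599e+13 1/m^2


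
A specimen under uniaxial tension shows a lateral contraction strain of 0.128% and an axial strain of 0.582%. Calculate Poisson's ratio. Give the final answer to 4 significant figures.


nu = -epsilon_lat / epsilon_axial
Lateral strain is contraction (negative), so using magnitudes:
nu = 0.128 / 0.582
nu = 0.2199


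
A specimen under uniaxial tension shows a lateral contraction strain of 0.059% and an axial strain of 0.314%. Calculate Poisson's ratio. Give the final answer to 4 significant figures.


nu = -epsilon_lat / epsilon_axial
Lateral strain is contraction (negative), so using magnitudes:
nu = 0.059 / 0.314
nu = 0.1879


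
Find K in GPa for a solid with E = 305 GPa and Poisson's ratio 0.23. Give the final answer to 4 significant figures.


K = E / (3*(1-2*nu))
K = 305 / (3*(1-2*0.23))
K = 188.3 GPa


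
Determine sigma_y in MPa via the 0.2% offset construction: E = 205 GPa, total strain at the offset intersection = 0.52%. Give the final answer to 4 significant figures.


Offset strain = 0.002
Elastic strain at yield = total_strain - offset = 5.2e-03 - 0.002 = 3.2e-03
sigma_y = E * elastic_strain = 205000 * 3.2e-03
sigma_y = 656 MPa


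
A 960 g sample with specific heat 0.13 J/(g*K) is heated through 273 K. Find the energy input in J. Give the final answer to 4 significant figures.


Q = m * cp * dT
Q = 960 * 0.13 * 273
Q = 34070 J


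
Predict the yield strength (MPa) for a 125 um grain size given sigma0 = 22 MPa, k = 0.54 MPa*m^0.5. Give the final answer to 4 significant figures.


sigma_y = sigma0 + k / sqrt(d)
d = 125 um = 1.25e-04 m
sigma_y = 22 + 0.54 / sqrt(1.25e-04)
sigma_y = 70.3 MPa


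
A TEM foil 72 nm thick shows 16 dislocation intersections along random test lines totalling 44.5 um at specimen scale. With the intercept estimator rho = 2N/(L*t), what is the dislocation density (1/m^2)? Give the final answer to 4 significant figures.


rho = 2N / (L * t)
L = 44.5 um = 4.45e-05 m, t = 72 nm = 7.2e-08 m
rho = 2 * 16 / (4.45e-05 * 7.2e-08)
rho = 9.988e+12 1/m^2


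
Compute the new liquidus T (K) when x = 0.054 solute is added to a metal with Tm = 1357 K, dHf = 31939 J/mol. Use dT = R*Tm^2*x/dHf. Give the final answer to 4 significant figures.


dT = R*Tm^2*x / dHf
dT = 8.314 * 1357^2 * 0.054 / 31939
dT = 25.8846 K
T_new = 1357 - 25.8846 = 1331 K


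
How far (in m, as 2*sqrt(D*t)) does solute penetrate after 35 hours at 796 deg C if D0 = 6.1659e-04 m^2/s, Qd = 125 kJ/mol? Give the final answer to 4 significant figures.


Step 1: D = D0 * exp(-Qd/(R*T))
T = 1069.15 K
D = 6.1659e-04 * exp(-125e3 / (8.314 * 1069.15)) = 4.81667e-10 m^2/s
Step 2: L = 2*sqrt(D*t)
t = 35 h = 126000 s
L = 2*sqrt(4.81667e-10 * 126000) = 0.01558 m


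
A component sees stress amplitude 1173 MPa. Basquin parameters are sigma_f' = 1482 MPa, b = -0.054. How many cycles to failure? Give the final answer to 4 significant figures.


sigma_a = sigma_f' * (2*Nf)^b
2*Nf = (sigma_a / sigma_f')^(1/b)
2*Nf = (1173 / 1482)^(1/-0.054)
2*Nf = 75.9555
Nf = 37.98 cycles


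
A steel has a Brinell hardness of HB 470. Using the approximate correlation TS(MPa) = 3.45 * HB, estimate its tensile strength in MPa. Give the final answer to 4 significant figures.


TS (MPa) = 3.45 * HB
TS = 3.45 * 470
TS = 1622 MPa


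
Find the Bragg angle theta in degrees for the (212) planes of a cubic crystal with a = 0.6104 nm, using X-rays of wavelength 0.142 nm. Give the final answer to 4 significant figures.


d = a / sqrt(h^2+k^2+l^2)
d = 0.6104 / sqrt(9) = 0.203467 nm
lambda = 2*d*sin(theta)  =>  sin(theta) = lambda / (2*d)
sin(theta) = 0.142 / (2 * 0.203467) = 0.348952
theta = 20.42 deg


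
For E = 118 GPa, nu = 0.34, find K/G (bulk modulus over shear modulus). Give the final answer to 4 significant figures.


G = E / (2*(1+nu))
G = 118 / (2*(1+0.34)) = 44.0299 GPa
K = E / (3*(1-2*nu))
K = 118 / (3*(1-2*0.34)) = 122.917 GPa
K/G = 122.917 / 44.0299 = 2.792


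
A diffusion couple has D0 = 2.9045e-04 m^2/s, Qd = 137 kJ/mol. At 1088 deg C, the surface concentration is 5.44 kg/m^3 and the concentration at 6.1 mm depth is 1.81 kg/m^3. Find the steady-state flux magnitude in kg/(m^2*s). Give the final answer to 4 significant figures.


Step 1: D = D0 * exp(-Qd/(R*T))
T = 1088 + 273.15 = 1361.15 K
D = 2.9045e-04 * exp(-137e3 / (8.314 * 1361.15)) = 1.60493e-09 m^2/s
Step 2: J = D * (C1 - C2) / dx
J = 1.60493e-09 * (5.44 - 1.81) / 6.1e-03
J = 9.551e-07 kg/(m^2*s)


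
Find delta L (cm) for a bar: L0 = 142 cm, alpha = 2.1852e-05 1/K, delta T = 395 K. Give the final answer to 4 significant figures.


dL = L0 * alpha * dT
dL = 142 * 2.1852e-05 * 395
dL = 1.226 cm


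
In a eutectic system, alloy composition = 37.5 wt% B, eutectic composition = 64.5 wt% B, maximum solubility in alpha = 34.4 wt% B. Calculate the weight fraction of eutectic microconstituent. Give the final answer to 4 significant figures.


f_primary = (C_e - C0) / (C_e - C_alpha_max)
f_primary = (64.5 - 37.5) / (64.5 - 34.4)
f_primary = 0.89701
f_eutectic = 1 - 0.89701 = 0.103


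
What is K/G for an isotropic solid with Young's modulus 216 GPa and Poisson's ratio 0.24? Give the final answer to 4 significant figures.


G = E / (2*(1+nu))
G = 216 / (2*(1+0.24)) = 87.0968 GPa
K = E / (3*(1-2*nu))
K = 216 / (3*(1-2*0.24)) = 138.462 GPa
K/G = 138.462 / 87.0968 = 1.59


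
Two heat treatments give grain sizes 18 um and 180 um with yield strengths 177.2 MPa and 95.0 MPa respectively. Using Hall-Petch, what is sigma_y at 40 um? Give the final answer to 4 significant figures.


sigma_y = sigma0 + k / sqrt(d)
1/sqrt(d1) = 1/sqrt(1.8e-05) = 235.702;  1/sqrt(d2) = 74.5356
k = (sigma1 - sigma2) / (1/sqrt(d1) - 1/sqrt(d2)) = (177.2 - 95.0) / (235.702 - 74.5356) = 0.510031 MPa*m^0.5
sigma0 = sigma1 - k/sqrt(d1) = 177.2 - 0.510031*235.702 = 56.9845 MPa
sigma_y(d3) = 56.9845 + 0.510031 / sqrt(4e-05) = 137.6 MPa


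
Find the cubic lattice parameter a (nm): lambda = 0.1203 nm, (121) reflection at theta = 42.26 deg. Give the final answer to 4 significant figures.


d = lambda / (2*sin(theta))
d = 0.1203 / (2*sin(42.26 deg))
d = 0.0894429 nm
a = d * sqrt(h^2+k^2+l^2) = 0.0894429 * sqrt(6)
a = 0.2191 nm


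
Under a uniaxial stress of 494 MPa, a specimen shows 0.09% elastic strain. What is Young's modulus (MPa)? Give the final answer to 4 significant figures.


E = sigma / epsilon
epsilon = 0.09% = 9e-04
E = 494 / 9e-04
E = 548900 MPa


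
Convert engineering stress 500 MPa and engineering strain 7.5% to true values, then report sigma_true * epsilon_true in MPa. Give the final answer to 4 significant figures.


sigma_true = sigma_eng * (1 + epsilon_eng)
sigma_true = 500 * (1 + 0.075) = 537.5 MPa
epsilon_true = ln(1 + epsilon_eng)
epsilon_true = ln(1 + 0.075) = 0.0723207
sigma_true * epsilon_true = 537.5 * 0.0723207 = 38.87 MPa


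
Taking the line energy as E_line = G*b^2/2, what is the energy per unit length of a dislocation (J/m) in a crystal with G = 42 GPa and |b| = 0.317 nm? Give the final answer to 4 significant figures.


E = G*b^2/2
b = 0.317 nm = 3.17e-10 m
G = 42 GPa = 4.2e+10 Pa
E = 0.5 * 4.2e+10 * (3.17e-10)^2
E = 2.11e-09 J/m


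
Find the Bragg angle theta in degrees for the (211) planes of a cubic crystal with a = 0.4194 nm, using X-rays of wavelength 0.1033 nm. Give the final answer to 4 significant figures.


d = a / sqrt(h^2+k^2+l^2)
d = 0.4194 / sqrt(6) = 0.171219 nm
lambda = 2*d*sin(theta)  =>  sin(theta) = lambda / (2*d)
sin(theta) = 0.1033 / (2 * 0.171219) = 0.30166
theta = 17.56 deg


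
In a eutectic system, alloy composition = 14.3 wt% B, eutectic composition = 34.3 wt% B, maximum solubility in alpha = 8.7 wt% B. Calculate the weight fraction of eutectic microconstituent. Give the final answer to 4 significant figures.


f_primary = (C_e - C0) / (C_e - C_alpha_max)
f_primary = (34.3 - 14.3) / (34.3 - 8.7)
f_primary = 0.78125
f_eutectic = 1 - 0.78125 = 0.2188


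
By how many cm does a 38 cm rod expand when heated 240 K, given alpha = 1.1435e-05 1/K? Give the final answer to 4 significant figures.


dL = L0 * alpha * dT
dL = 38 * 1.1435e-05 * 240
dL = 0.1043 cm


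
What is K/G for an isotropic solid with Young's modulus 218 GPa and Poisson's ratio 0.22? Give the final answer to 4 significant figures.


G = E / (2*(1+nu))
G = 218 / (2*(1+0.22)) = 89.3443 GPa
K = E / (3*(1-2*nu))
K = 218 / (3*(1-2*0.22)) = 129.762 GPa
K/G = 129.762 / 89.3443 = 1.452


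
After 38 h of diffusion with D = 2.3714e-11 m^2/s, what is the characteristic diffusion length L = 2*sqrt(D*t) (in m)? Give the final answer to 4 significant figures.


t = 38 hr = 136800 s
Diffusion length = 2*sqrt(D*t)
= 2*sqrt(2.3714e-11 * 136800)
= 3.602e-03 m


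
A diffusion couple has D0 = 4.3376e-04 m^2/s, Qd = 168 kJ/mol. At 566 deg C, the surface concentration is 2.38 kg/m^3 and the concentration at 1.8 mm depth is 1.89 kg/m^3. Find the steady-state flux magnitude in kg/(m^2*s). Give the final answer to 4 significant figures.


Step 1: D = D0 * exp(-Qd/(R*T))
T = 566 + 273.15 = 839.15 K
D = 4.3376e-04 * exp(-168e3 / (8.314 * 839.15)) = 1.51134e-14 m^2/s
Step 2: J = D * (C1 - C2) / dx
J = 1.51134e-14 * (2.38 - 1.89) / 1.8e-03
J = 4.114e-12 kg/(m^2*s)


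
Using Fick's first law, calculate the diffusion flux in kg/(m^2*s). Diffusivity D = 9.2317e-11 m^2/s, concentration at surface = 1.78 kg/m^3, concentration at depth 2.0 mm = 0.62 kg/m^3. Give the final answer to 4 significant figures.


J = -D * (dC/dx) = D * (C1 - C2) / dx
J = 9.2317e-11 * (1.78 - 0.62) / 2e-03
J = 5.354e-08 kg/(m^2*s)


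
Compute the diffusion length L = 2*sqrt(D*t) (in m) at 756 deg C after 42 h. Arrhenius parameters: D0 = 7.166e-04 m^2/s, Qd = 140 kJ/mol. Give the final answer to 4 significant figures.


Step 1: D = D0 * exp(-Qd/(R*T))
T = 1029.15 K
D = 7.166e-04 * exp(-140e3 / (8.314 * 1029.15)) = 5.61439e-11 m^2/s
Step 2: L = 2*sqrt(D*t)
t = 42 h = 151200 s
L = 2*sqrt(5.61439e-11 * 151200) = 5.827e-03 m


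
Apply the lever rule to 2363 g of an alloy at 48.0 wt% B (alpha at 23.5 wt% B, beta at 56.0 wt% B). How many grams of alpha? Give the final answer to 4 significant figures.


f_alpha = (C_beta - C0) / (C_beta - C_alpha)
f_alpha = (56.0 - 48.0) / (56.0 - 23.5) = 0.246154
m_alpha = f_alpha * m_total = 0.246154 * 2363 = 581.7 g


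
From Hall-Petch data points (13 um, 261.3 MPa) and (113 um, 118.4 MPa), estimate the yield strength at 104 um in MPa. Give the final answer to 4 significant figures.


sigma_y = sigma0 + k / sqrt(d)
1/sqrt(d1) = 1/sqrt(1.3e-05) = 277.35;  1/sqrt(d2) = 94.0721
k = (sigma1 - sigma2) / (1/sqrt(d1) - 1/sqrt(d2)) = (261.3 - 118.4) / (277.35 - 94.0721) = 0.77969 MPa*m^0.5
sigma0 = sigma1 - k/sqrt(d1) = 261.3 - 0.77969*277.35 = 45.053 MPa
sigma_y(d3) = 45.053 + 0.77969 / sqrt(1.04e-04) = 121.5 MPa


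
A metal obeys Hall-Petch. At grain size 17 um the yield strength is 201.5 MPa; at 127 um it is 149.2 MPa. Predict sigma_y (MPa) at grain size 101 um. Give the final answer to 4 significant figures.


sigma_y = sigma0 + k / sqrt(d)
1/sqrt(d1) = 1/sqrt(1.7e-05) = 242.536;  1/sqrt(d2) = 88.7357
k = (sigma1 - sigma2) / (1/sqrt(d1) - 1/sqrt(d2)) = (201.5 - 149.2) / (242.536 - 88.7357) = 0.340052 MPa*m^0.5
sigma0 = sigma1 - k/sqrt(d1) = 201.5 - 0.340052*242.536 = 119.025 MPa
sigma_y(d3) = 119.025 + 0.340052 / sqrt(1.01e-04) = 152.9 MPa


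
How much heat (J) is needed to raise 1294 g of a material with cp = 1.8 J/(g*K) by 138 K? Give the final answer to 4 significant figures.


Q = m * cp * dT
Q = 1294 * 1.8 * 138
Q = 321400 J


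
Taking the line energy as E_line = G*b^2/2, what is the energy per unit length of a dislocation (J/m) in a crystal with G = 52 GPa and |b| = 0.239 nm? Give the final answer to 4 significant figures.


E = G*b^2/2
b = 0.239 nm = 2.39e-10 m
G = 52 GPa = 5.2e+10 Pa
E = 0.5 * 5.2e+10 * (2.39e-10)^2
E = 1.485e-09 J/m


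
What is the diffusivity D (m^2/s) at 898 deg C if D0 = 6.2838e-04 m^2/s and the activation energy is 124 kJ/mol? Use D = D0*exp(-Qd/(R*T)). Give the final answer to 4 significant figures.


D = D0 * exp(-Qd / (R*T))
T = 1171.15 K
D = 6.2838e-04 * exp(-124e3 / (8.314 * 1171.15))
D = 1.851e-09 m^2/s


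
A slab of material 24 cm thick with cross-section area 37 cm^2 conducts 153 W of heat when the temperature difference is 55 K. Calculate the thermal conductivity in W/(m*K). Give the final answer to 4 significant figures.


k = Q*L / (A*dT)
L = 0.24 m, A = 3.7e-03 m^2
k = 153 * 0.24 / (3.7e-03 * 55)
k = 180.4 W/(m*K)


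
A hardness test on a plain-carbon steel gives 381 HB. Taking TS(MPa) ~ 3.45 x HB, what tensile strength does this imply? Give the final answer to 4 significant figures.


TS (MPa) = 3.45 * HB
TS = 3.45 * 381
TS = 1314 MPa


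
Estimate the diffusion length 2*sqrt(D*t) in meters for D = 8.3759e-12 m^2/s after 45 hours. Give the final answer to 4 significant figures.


t = 45 hr = 162000 s
Diffusion length = 2*sqrt(D*t)
= 2*sqrt(8.3759e-12 * 162000)
= 2.33e-03 m


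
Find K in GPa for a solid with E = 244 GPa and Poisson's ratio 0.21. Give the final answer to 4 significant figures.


K = E / (3*(1-2*nu))
K = 244 / (3*(1-2*0.21))
K = 140.2 GPa


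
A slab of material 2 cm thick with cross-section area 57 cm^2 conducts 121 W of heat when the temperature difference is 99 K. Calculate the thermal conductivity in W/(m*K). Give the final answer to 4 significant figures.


k = Q*L / (A*dT)
L = 0.02 m, A = 5.7e-03 m^2
k = 121 * 0.02 / (5.7e-03 * 99)
k = 4.288 W/(m*K)


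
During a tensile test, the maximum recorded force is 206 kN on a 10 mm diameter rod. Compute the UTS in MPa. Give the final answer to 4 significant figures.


A0 = pi*(d/2)^2 = pi*(10/2)^2 = 78.5398 mm^2
UTS = F_max / A0 = 206*1000 / 78.5398
UTS = 2623 MPa


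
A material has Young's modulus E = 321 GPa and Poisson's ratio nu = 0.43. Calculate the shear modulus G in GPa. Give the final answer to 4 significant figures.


G = E / (2*(1+nu))
G = 321 / (2*(1+0.43))
G = 112.2 GPa


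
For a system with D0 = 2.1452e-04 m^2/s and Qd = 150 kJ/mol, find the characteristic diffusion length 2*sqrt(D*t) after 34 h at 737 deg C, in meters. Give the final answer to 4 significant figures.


Step 1: D = D0 * exp(-Qd/(R*T))
T = 1010.15 K
D = 2.1452e-04 * exp(-150e3 / (8.314 * 1010.15)) = 3.75595e-12 m^2/s
Step 2: L = 2*sqrt(D*t)
t = 34 h = 122400 s
L = 2*sqrt(3.75595e-12 * 122400) = 1.356e-03 m
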